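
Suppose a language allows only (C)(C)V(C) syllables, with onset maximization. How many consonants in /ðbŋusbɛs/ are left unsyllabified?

1

The consonants /ð/ cannot be parsed into a legal (C)(C)V(C) syllable (at most one coda consonant is licensed; onsets may contain at most 2 consonants).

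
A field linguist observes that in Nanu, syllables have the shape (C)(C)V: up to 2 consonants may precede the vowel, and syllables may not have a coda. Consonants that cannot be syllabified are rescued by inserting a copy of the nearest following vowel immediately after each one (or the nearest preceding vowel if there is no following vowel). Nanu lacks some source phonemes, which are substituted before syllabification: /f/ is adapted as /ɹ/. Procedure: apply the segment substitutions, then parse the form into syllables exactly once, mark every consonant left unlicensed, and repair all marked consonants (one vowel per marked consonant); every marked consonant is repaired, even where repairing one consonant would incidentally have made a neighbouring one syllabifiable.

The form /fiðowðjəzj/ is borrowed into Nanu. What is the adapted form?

Substitution: /f/ → /ɹ/, giving /ɹiðowðjəzj/.
Under (C)(C)V, the unsyllabifiable consonants are /w/, /z/, /j/ (no codas are permitted; onsets may contain at most 2 consonants).
Each unlicensed consonant becomes the onset of a new syllable: /w/ → /wə/, /z/ → /zə/, /j/ → /jə/.

ɹiðowəðjəzəjə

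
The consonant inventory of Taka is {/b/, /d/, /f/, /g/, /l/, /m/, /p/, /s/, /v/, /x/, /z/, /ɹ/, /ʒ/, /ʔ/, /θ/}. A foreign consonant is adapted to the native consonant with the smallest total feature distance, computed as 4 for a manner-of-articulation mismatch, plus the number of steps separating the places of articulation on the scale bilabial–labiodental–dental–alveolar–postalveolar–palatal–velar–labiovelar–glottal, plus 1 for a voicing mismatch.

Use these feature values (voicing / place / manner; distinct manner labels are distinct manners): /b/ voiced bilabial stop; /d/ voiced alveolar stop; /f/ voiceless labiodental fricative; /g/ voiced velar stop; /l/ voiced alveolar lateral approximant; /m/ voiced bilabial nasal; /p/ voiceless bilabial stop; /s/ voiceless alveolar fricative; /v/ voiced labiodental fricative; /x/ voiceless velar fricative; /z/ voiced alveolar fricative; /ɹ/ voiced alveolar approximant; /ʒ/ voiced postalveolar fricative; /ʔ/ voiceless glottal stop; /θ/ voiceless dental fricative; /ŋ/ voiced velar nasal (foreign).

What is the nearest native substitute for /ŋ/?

g

/g/ is closest: manner differs (nasal→stop, +4), place distance 0 (velar→velar), same voicing; total 4. Next closest is /x/ at distance 5.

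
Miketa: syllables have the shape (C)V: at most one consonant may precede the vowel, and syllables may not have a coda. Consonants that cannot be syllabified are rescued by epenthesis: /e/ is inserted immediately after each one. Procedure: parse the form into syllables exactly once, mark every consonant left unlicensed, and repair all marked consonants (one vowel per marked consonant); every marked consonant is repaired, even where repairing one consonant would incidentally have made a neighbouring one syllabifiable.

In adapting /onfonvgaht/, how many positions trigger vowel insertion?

The unsyllabifiable consonants are /n/, /n/, /v/, /h/, /t/; each receives one epenthetic vowel.

5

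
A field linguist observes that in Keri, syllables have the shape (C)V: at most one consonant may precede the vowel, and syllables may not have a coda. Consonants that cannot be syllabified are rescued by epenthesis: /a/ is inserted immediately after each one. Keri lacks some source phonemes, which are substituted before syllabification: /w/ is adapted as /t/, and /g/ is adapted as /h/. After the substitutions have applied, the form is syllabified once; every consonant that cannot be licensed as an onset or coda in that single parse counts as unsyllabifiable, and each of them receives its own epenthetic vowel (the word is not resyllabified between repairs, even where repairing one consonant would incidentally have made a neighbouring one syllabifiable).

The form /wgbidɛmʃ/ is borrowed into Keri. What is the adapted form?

tahabidɛmaʃa

Substitution: /w/ → /t/, /g/ → /h/, giving /thbidɛmʃ/.
The consonants /t/, /h/, /m/, /ʃ/ cannot be parsed into a legal (C)V syllable (no codas are permitted; onsets are limited to one consonant).
Each unlicensed consonant becomes the onset of a new syllable: /t/ → /ta/, /h/ → /ha/, /m/ → /ma/, /ʃ/ → /ʃa/.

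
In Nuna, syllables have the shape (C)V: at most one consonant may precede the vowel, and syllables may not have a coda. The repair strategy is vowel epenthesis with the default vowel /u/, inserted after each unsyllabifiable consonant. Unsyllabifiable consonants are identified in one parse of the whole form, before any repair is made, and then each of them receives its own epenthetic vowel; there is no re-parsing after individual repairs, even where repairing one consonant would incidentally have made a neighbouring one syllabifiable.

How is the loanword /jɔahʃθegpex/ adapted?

Under (C)V, the unsyllabifiable consonants are /h/, /ʃ/, /g/, /x/ (no codas are permitted; onsets are limited to one consonant).
Epenthesis after each stranded consonant: /h/ → /hu/, /ʃ/ → /ʃu/, /g/ → /gu/, /x/ → /xu/.

jɔahuʃuθegupexu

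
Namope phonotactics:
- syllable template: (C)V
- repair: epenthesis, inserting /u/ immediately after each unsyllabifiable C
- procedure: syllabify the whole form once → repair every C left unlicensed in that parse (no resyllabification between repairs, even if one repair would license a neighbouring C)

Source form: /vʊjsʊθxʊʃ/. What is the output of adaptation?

vʊjusʊθuxʊʃu

Under (C)V, the unsyllabifiable consonants are /j/, /θ/, /ʃ/ (no codas are permitted; onsets are limited to one consonant).
Inserting the epenthetic vowel yields /j/ → /ju/, /θ/ → /θu/, /ʃ/ → /ʃu/.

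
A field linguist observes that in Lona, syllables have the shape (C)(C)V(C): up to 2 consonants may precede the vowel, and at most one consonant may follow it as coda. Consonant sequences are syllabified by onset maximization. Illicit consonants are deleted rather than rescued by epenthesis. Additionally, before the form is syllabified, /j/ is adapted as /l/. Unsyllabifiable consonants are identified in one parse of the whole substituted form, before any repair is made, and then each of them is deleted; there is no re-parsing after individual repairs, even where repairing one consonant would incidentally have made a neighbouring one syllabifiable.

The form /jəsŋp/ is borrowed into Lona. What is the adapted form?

Substitution: /j/ → /l/, giving /ləsŋp/.
The consonants /ŋ/, /p/ cannot be parsed into a legal (C)(C)V(C) syllable (at most one coda consonant is licensed; onsets may contain at most 2 consonants).
Deleting the stranded consonants removes /ŋ/, /p/.

ləs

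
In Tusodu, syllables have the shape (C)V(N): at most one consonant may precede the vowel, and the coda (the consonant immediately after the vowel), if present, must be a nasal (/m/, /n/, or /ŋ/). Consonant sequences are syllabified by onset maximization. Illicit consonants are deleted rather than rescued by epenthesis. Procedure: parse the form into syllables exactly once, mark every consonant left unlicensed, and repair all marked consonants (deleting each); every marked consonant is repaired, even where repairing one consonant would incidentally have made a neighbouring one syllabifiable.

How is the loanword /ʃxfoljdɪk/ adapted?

fodɪ

Syllabifying with onset maximization leaves /ʃ/, /x/, /l/, /j/, /k/ stranded (only a nasal (/m/, /n/, or /ŋ/) is licensed in coda position; onsets are limited to one consonant).
Each unlicensed consonant is deleted: /ʃ/, /x/, /l/, /j/, /k/.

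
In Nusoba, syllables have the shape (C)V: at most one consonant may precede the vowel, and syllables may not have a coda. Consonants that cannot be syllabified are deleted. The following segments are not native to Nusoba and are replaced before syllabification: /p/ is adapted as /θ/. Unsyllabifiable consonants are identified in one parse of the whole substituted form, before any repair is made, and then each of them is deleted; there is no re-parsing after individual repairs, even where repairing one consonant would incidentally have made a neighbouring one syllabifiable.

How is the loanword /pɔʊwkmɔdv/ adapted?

Substitution: /p/ → /θ/, giving /θɔʊwkmɔdv/.
The consonants /w/, /k/, /d/, /v/ cannot be parsed into a legal (C)V syllable (no codas are permitted; onsets are limited to one consonant).
Each unlicensed consonant is deleted: /w/, /k/, /d/, /v/.

θɔʊmɔ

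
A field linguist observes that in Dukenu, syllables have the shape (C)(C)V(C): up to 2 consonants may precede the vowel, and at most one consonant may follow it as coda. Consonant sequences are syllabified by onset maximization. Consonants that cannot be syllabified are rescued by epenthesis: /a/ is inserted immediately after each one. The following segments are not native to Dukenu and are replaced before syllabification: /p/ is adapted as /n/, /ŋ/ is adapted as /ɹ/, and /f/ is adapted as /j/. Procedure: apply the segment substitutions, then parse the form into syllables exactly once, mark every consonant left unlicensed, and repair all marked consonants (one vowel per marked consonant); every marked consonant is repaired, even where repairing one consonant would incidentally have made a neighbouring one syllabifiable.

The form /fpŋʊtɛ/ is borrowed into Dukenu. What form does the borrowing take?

janɹʊtɛ

Substitution: /f/ → /j/, /p/ → /n/, /ŋ/ → /ɹ/, giving /jnɹʊtɛ/.
Under (C)(C)V(C), the unsyllabifiable consonants are /j/ (at most one coda consonant is licensed; onsets may contain at most 2 consonants).
Epenthesis after each stranded consonant: /j/ → /ja/.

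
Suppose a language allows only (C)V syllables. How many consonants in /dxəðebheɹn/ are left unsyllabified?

Under (C)V, the unsyllabifiable consonants are /d/, /b/, /ɹ/, /n/ (no codas are permitted; onsets are limited to one consonant).

4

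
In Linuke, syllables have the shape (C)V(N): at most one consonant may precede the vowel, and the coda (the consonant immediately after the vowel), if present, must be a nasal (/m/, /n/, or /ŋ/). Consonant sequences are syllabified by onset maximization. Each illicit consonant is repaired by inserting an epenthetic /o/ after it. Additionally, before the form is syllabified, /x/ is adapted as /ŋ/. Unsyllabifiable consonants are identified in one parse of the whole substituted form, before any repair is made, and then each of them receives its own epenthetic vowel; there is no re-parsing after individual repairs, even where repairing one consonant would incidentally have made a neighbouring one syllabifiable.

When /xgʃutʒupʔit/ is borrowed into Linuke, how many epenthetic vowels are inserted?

5

After substitution the input is /ŋgʃutʒupʔit/.
The unsyllabifiable consonants are /ŋ/, /g/, /t/, /p/, /t/; each receives one epenthetic vowel.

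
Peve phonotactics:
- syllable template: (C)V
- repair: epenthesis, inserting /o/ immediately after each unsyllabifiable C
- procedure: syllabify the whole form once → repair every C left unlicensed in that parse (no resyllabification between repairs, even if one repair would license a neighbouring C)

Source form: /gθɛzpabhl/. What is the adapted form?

Under (C)V, the unsyllabifiable consonants are /g/, /z/, /b/, /h/, /l/ (no codas are permitted; onsets are limited to one consonant).
Inserting the epenthetic vowel yields /g/ → /go/, /z/ → /zo/, /b/ → /bo/, /h/ → /ho/, /l/ → /lo/.

goθɛzopaboholo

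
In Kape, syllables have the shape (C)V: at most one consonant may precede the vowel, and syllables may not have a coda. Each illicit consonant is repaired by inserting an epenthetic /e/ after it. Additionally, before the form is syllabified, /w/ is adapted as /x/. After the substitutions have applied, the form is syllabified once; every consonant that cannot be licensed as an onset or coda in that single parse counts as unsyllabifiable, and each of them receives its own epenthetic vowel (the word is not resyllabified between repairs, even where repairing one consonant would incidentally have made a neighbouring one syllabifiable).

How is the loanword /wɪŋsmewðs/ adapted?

xɪŋesemexeðese

Substitution: /w/ → /x/, giving /xɪŋsmexðs/.
Under (C)V, the unsyllabifiable consonants are /ŋ/, /s/, /x/, /ð/, /s/ (no codas are permitted; onsets are limited to one consonant).
Each unlicensed consonant becomes the onset of a new syllable: /ŋ/ → /ŋe/, /s/ → /se/, /x/ → /xe/, /ð/ → /ðe/, /s/ → /se/.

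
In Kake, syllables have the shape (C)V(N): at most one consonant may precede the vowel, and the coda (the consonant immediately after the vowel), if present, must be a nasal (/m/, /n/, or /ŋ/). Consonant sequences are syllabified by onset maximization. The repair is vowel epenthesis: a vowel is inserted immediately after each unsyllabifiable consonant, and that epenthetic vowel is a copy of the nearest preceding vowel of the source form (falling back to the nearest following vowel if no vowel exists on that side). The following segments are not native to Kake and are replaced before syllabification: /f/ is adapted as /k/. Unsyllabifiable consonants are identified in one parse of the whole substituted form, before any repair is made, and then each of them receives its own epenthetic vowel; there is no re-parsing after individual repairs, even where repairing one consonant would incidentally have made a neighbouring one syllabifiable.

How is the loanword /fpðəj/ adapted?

kəpəðəjə

Substitution: /f/ → /k/, giving /kpðəj/.
Under (C)V(N), the unsyllabifiable consonants are /k/, /p/, /j/ (only a nasal (/m/, /n/, or /ŋ/) is licensed in coda position; onsets are limited to one consonant).
Inserting the epenthetic vowel yields /k/ → /kə/, /p/ → /pə/, /j/ → /jə/.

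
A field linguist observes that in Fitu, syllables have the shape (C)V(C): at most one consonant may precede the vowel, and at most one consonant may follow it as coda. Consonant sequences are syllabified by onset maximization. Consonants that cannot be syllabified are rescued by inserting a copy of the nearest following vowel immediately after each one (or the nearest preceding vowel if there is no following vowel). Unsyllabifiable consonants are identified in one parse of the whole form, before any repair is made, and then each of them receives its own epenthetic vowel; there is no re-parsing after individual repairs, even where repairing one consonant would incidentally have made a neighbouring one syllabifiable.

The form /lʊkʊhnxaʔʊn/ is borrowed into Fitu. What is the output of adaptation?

The consonants /n/ cannot be parsed into a legal (C)V(C) syllable (at most one coda consonant is licensed; onsets are limited to one consonant).
Epenthesis after each stranded consonant: /n/ → /na/.

lʊkʊhnaxaʔʊn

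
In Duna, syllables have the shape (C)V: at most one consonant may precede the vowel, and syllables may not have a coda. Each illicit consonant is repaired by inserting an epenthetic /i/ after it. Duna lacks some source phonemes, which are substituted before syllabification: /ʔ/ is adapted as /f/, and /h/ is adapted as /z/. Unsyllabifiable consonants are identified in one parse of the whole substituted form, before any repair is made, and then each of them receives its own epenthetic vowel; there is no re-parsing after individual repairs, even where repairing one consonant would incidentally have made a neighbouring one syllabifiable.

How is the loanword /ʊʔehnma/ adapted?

Substitution: /ʔ/ → /f/, /h/ → /z/, giving /ʊfeznma/.
The consonants /z/, /n/ cannot be parsed into a legal (C)V syllable (no codas are permitted; onsets are limited to one consonant).
Epenthesis after each stranded consonant: /z/ → /zi/, /n/ → /ni/.

ʊfezinima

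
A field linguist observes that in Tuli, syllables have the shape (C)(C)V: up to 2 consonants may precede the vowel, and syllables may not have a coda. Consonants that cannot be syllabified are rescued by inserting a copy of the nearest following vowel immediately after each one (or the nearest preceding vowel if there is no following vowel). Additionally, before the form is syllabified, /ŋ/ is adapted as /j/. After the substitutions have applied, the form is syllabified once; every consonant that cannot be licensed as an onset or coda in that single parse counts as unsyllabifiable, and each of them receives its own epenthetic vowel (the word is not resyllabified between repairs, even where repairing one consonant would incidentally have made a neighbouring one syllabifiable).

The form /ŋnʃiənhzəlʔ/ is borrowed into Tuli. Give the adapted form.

Substitution: /ŋ/ → /j/, giving /jnʃiənhzəlʔ/.
Syllabifying with onset maximization leaves /j/, /n/, /l/, /ʔ/ stranded (no codas are permitted; onsets may contain at most 2 consonants).
Epenthesis after each stranded consonant: /j/ → /ji/, /n/ → /nə/, /l/ → /lə/, /ʔ/ → /ʔə/.

jinʃiənəhzələʔə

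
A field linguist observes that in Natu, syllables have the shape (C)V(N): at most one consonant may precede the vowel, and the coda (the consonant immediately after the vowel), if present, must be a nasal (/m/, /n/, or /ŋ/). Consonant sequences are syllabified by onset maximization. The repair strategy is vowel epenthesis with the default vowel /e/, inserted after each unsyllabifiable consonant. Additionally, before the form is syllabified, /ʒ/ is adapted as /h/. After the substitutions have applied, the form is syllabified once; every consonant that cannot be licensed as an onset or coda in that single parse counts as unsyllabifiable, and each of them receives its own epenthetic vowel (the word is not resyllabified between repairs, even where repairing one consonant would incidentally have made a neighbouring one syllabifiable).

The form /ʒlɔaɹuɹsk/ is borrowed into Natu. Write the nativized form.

helɔaɹuɹeseke

Substitution: /ʒ/ → /h/, giving /hlɔaɹuɹsk/.
Under (C)V(N), the unsyllabifiable consonants are /h/, /ɹ/, /s/, /k/ (only a nasal (/m/, /n/, or /ŋ/) is licensed in coda position; onsets are limited to one consonant).
Epenthesis after each stranded consonant: /h/ → /he/, /ɹ/ → /ɹe/, /s/ → /se/, /k/ → /ke/.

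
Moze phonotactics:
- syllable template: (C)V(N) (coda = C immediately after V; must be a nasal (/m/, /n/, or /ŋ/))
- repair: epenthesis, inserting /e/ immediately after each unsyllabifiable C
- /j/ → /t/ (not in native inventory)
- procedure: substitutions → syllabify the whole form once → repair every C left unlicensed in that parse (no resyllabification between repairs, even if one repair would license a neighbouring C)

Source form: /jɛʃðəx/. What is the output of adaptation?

Substitution: /j/ → /t/, giving /tɛʃðəx/.
The consonants /ʃ/, /x/ cannot be parsed into a legal (C)V(N) syllable (only a nasal (/m/, /n/, or /ŋ/) is licensed in coda position; onsets are limited to one consonant).
Epenthesis after each stranded consonant: /ʃ/ → /ʃe/, /x/ → /xe/.

tɛʃeðəxe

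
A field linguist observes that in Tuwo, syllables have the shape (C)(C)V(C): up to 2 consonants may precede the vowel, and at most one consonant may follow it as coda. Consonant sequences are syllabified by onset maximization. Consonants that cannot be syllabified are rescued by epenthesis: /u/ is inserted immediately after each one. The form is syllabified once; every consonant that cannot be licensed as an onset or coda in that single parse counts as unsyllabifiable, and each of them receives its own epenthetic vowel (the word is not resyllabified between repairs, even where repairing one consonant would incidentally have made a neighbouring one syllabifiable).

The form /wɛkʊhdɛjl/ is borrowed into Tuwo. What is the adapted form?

Syllabifying with onset maximization leaves /l/ stranded (at most one coda consonant is licensed; onsets may contain at most 2 consonants).
Each unlicensed consonant becomes the onset of a new syllable: /l/ → /lu/.

wɛkʊhdɛjlu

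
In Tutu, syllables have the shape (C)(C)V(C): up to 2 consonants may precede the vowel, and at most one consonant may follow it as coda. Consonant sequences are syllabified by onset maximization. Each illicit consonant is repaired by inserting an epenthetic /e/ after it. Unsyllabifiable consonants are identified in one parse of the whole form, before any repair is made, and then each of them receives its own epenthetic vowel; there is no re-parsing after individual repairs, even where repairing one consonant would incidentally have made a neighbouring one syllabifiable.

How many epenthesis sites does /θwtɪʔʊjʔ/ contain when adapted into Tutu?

2

The unsyllabifiable consonants are /θ/, /ʔ/; each receives one epenthetic vowel.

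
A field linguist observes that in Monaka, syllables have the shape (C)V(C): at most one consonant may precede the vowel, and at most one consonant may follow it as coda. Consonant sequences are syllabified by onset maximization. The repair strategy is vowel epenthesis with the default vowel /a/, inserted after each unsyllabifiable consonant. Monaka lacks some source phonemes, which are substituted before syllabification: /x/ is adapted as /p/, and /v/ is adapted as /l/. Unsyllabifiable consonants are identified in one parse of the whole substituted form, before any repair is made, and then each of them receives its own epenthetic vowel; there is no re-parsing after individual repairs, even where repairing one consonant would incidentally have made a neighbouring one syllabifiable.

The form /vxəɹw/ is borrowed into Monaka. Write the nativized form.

Substitution: /v/ → /l/, /x/ → /p/, giving /lpəɹw/.
The consonants /l/, /w/ cannot be parsed into a legal (C)V(C) syllable (at most one coda consonant is licensed; onsets are limited to one consonant).
Each unlicensed consonant becomes the onset of a new syllable: /l/ → /la/, /w/ → /wa/.

lapəɹwa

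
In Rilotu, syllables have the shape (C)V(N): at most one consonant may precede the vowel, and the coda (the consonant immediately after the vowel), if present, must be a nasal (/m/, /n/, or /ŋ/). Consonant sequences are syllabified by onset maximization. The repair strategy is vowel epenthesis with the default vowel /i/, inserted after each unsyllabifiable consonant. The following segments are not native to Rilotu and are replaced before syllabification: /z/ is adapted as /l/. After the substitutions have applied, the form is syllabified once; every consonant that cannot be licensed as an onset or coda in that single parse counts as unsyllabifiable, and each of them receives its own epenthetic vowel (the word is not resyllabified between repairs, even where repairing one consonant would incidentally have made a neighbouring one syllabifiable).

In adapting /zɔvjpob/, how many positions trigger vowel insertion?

After substitution the input is /lɔvjpob/.
The unsyllabifiable consonants are /v/, /j/, /b/; each receives one epenthetic vowel.

3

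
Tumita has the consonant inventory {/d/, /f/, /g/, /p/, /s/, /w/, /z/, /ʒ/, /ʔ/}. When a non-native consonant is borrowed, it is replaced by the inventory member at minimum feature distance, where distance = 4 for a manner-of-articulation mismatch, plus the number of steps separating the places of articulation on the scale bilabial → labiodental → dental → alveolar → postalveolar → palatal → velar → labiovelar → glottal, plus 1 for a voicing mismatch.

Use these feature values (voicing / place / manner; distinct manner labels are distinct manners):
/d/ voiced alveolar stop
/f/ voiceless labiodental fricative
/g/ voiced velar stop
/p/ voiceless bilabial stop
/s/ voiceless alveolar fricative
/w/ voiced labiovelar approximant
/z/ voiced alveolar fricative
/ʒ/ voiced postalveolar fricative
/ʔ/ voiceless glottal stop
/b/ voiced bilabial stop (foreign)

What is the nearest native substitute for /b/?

p

/p/ is closest: same manner (stop), place distance 0 (bilabial→bilabial), voicing differs (+1); total 1. Next closest is /d/ at distance 3.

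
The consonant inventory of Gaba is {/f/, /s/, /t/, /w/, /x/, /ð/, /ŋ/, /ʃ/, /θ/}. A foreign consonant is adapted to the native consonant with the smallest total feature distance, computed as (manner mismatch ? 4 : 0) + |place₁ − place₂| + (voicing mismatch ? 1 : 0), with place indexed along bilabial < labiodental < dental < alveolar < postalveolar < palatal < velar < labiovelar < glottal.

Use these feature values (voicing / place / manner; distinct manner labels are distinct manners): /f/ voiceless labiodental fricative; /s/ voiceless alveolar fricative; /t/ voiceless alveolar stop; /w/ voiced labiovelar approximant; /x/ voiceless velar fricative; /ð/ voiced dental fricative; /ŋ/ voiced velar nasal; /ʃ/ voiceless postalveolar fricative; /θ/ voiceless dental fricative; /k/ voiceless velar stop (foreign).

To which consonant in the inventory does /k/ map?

/t/ is closest: same manner (stop), place distance 3 (velar→alveolar), same voicing; total 3. Next closest is /x/ at distance 4.

t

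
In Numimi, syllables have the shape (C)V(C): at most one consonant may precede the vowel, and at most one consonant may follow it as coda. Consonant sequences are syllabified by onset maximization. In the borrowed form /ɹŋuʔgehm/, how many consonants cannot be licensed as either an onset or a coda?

2

Under (C)V(C), the unsyllabifiable consonants are /ɹ/, /m/ (at most one coda consonant is licensed; onsets are limited to one consonant).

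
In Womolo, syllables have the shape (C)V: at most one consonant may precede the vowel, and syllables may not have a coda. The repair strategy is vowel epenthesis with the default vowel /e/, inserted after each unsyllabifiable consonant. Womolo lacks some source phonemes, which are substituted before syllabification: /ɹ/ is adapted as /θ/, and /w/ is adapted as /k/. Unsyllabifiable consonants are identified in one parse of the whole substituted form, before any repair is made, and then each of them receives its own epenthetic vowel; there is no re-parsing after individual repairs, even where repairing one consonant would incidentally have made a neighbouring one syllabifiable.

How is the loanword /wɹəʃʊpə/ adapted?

keθəʃʊpə

Substitution: /w/ → /k/, /ɹ/ → /θ/, giving /kθəʃʊpə/.
Syllabifying with onset maximization leaves /k/ stranded (no codas are permitted; onsets are limited to one consonant).
Each unlicensed consonant becomes the onset of a new syllable: /k/ → /ke/.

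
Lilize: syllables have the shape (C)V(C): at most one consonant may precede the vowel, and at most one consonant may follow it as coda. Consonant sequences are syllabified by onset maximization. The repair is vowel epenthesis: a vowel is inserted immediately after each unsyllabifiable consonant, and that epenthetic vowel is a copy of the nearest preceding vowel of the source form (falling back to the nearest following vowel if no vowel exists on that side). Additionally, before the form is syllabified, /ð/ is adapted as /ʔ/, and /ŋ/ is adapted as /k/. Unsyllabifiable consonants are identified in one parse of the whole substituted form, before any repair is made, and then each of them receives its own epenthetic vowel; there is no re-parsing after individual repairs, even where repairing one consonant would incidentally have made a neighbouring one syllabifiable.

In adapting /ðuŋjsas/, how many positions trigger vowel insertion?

1

After substitution the input is /ʔukjsas/.
The unsyllabifiable consonants are /j/; each receives one epenthetic vowel.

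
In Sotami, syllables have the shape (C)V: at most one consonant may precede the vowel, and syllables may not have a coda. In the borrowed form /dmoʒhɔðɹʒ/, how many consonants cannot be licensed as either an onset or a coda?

The consonants /d/, /ʒ/, /ð/, /ɹ/, /ʒ/ cannot be parsed into a legal (C)V syllable (no codas are permitted; onsets are limited to one consonant).

5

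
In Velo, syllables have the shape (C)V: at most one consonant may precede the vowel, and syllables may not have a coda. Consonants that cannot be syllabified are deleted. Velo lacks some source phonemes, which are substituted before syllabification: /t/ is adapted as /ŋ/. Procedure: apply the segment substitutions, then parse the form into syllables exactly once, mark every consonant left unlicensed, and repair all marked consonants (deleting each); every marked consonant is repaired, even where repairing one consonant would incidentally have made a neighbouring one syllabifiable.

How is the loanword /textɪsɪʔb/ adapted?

Substitution: /t/ → /ŋ/, giving /ŋexŋɪsɪʔb/.
Syllabifying with onset maximization leaves /x/, /ʔ/, /b/ stranded (no codas are permitted; onsets are limited to one consonant).
Deleting the stranded consonants removes /x/, /ʔ/, /b/.

ŋeŋɪsɪ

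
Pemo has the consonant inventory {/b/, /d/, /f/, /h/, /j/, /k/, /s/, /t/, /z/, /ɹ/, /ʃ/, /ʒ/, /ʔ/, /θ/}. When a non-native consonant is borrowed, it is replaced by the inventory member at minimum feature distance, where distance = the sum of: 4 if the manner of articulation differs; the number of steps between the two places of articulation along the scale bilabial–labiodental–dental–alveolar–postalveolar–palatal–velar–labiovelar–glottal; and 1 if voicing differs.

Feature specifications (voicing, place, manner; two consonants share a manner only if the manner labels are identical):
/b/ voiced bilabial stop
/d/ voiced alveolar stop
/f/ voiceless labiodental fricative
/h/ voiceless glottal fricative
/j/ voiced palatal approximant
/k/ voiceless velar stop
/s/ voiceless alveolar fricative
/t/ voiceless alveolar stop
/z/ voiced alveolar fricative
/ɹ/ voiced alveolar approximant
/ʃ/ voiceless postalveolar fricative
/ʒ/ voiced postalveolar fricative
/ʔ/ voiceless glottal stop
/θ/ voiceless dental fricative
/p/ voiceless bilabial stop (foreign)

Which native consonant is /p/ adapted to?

/b/ is closest: same manner (stop), place distance 0 (bilabial→bilabial), voicing differs (+1); total 1. Next closest is /t/ at distance 3.

b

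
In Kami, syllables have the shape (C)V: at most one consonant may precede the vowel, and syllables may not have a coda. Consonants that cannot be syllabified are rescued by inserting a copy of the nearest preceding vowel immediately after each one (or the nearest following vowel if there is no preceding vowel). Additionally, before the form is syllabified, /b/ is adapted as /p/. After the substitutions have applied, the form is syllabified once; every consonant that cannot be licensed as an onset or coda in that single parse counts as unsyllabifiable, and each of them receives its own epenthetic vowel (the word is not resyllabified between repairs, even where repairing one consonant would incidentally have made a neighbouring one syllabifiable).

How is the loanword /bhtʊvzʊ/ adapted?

pʊhʊtʊvʊzʊ

Substitution: /b/ → /p/, giving /phtʊvzʊ/.
Under (C)V, the unsyllabifiable consonants are /p/, /h/, /v/ (no codas are permitted; onsets are limited to one consonant).
Epenthesis after each stranded consonant: /p/ → /pʊ/, /h/ → /hʊ/, /v/ → /vʊ/.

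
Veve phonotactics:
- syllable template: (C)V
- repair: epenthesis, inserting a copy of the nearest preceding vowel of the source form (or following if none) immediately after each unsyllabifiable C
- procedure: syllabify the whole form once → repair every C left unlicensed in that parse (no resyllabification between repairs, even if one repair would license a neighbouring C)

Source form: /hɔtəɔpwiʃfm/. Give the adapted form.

Syllabifying with onset maximization leaves /p/, /ʃ/, /f/, /m/ stranded (no codas are permitted; onsets are limited to one consonant).
Epenthesis after each stranded consonant: /p/ → /pɔ/, /ʃ/ → /ʃi/, /f/ → /fi/, /m/ → /mi/.

hɔtəɔpɔwiʃifimi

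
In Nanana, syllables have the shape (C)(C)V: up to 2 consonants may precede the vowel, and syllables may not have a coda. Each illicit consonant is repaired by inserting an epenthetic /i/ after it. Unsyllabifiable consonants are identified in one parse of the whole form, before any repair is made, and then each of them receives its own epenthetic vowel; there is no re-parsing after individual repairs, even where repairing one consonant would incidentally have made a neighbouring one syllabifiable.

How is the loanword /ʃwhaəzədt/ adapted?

The consonants /ʃ/, /d/, /t/ cannot be parsed into a legal (C)(C)V syllable (no codas are permitted; onsets may contain at most 2 consonants).
Inserting the epenthetic vowel yields /ʃ/ → /ʃi/, /d/ → /di/, /t/ → /ti/.

ʃiwhaəzəditi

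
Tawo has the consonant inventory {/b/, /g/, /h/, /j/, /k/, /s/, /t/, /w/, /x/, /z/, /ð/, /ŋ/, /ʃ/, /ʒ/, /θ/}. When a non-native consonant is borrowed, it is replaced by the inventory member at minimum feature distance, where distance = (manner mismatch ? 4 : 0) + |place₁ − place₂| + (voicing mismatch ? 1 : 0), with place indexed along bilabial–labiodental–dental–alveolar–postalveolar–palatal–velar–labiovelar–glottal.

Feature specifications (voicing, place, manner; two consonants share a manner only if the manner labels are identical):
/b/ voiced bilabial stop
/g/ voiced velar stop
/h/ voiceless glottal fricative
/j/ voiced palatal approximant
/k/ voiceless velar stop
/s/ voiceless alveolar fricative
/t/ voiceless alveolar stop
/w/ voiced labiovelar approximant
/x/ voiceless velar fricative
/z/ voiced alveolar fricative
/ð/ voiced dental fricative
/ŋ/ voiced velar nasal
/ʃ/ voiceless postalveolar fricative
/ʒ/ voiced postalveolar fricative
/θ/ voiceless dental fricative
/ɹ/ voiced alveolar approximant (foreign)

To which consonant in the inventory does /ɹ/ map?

/j/ is closest: same manner (approximant), place distance 2 (alveolar→palatal), same voicing; total 2. Next closest is /w/ at distance 4.

j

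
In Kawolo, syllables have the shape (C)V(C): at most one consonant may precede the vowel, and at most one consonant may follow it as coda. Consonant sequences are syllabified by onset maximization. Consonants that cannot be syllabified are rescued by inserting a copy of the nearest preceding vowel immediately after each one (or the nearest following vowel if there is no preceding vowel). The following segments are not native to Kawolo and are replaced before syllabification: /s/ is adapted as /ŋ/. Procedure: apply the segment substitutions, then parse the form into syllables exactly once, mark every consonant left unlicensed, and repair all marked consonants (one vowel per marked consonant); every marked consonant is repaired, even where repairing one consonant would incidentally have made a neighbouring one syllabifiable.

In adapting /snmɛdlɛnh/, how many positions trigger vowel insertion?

After substitution the input is /ŋnmɛdlɛnh/.
The unsyllabifiable consonants are /ŋ/, /n/, /h/; each receives one epenthetic vowel.

3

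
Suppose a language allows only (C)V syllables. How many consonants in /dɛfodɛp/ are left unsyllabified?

1

Syllabifying with onset maximization leaves /p/ stranded (no codas are permitted; onsets are limited to one consonant).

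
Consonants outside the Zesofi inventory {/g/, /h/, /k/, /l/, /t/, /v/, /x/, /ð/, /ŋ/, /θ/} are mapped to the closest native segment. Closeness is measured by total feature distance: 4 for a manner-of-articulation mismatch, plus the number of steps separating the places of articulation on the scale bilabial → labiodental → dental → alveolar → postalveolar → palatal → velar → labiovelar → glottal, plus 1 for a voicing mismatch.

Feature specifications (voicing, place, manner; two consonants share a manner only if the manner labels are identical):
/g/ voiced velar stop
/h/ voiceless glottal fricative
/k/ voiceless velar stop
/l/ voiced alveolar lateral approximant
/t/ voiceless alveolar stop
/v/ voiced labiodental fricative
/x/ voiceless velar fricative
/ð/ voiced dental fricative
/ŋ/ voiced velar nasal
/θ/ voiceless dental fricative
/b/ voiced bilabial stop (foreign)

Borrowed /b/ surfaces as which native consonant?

t

/t/ is closest: same manner (stop), place distance 3 (bilabial→alveolar), voicing differs (+1); total 4. Next closest is /v/ at distance 5.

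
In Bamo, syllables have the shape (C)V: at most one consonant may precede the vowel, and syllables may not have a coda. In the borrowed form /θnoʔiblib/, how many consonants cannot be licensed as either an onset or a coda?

3

The consonants /θ/, /b/, /b/ cannot be parsed into a legal (C)V syllable (no codas are permitted; onsets are limited to one consonant).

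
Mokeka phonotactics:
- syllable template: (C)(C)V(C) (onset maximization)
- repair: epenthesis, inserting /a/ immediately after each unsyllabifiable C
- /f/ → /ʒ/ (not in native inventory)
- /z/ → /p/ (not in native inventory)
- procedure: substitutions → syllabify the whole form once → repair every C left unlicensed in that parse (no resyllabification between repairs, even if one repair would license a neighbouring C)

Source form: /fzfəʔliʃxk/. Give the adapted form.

ʒapʒəʔliʃxaka

Substitution: /f/ → /ʒ/, /z/ → /p/, giving /ʒpʒəʔliʃxk/.
Under (C)(C)V(C), the unsyllabifiable consonants are /ʒ/, /x/, /k/ (at most one coda consonant is licensed; onsets may contain at most 2 consonants).
Each unlicensed consonant becomes the onset of a new syllable: /ʒ/ → /ʒa/, /x/ → /xa/, /k/ → /ka/.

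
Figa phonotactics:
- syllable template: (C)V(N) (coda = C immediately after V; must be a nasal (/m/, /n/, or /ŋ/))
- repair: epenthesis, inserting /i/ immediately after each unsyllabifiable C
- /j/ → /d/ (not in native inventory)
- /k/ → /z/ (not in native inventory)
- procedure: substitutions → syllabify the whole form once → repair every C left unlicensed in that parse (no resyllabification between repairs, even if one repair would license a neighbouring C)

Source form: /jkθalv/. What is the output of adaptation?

diziθalivi

Substitution: /j/ → /d/, /k/ → /z/, giving /dzθalv/.
Under (C)V(N), the unsyllabifiable consonants are /d/, /z/, /l/, /v/ (only a nasal (/m/, /n/, or /ŋ/) is licensed in coda position; onsets are limited to one consonant).
Inserting the epenthetic vowel yields /d/ → /di/, /z/ → /zi/, /l/ → /li/, /v/ → /vi/.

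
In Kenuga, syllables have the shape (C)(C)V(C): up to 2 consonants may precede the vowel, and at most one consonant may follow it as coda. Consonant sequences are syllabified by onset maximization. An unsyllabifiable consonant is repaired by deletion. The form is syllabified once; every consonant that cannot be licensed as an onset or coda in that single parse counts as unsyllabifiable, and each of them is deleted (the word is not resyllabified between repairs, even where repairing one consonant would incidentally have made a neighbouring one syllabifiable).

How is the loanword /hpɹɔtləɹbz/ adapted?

pɹɔtləɹ

Syllabifying with onset maximization leaves /h/, /b/, /z/ stranded (at most one coda consonant is licensed; onsets may contain at most 2 consonants).
Deleting the stranded consonants removes /h/, /b/, /z/.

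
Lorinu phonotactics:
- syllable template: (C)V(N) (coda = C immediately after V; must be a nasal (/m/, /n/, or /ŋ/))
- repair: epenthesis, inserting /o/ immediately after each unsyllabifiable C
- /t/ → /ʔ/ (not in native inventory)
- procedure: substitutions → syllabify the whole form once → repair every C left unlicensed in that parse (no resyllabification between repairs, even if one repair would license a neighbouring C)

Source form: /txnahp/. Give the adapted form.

Substitution: /t/ → /ʔ/, giving /ʔxnahp/.
Under (C)V(N), the unsyllabifiable consonants are /ʔ/, /x/, /h/, /p/ (only a nasal (/m/, /n/, or /ŋ/) is licensed in coda position; onsets are limited to one consonant).
Epenthesis after each stranded consonant: /ʔ/ → /ʔo/, /x/ → /xo/, /h/ → /ho/, /p/ → /po/.

ʔoxonahopo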